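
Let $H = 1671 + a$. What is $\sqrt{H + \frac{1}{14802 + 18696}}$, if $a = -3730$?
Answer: $\frac{i \sqrt{256715202082}}{11166} \approx 45.376 i$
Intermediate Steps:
$H = -2059$ ($H = 1671 - 3730 = -2059$)
$\sqrt{H + \frac{1}{14802 + 18696}} = \sqrt{-2059 + \frac{1}{14802 + 18696}} = \sqrt{-2059 + \frac{1}{33498}} = \sqrt{- \frac{68972381}{33498}} = \frac{i \sqrt{256715202082}}{11166}$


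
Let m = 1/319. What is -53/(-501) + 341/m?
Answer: 54498332/501 ≈ 1.0878e+5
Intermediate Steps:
m = 1/319 ≈ 0.0031348
-53/(-501) + 341/m = -53/(-501) + 341/(1/319) = -53*(-1/501) + 341*319 = 53/501 + 108779 = 54498332/501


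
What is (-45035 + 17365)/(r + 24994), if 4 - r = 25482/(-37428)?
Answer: -172605460/155941771 ≈ -1.1069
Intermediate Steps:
r = 29199/6238 (r = 4 - 25482/(-37428) = 4 - 25482*(-1)/37428 = 4 - 1*(-4247/6238) = 4 + 4247/6238 = 29199/6238 ≈ 4.6808)
(-45035 + 17365)/(r + 24994) = (-45035 + 17365)/(29199/6238 + 24994) = -27670/155941771/6238 = -27670*6238/155941771 = -172605460/155941771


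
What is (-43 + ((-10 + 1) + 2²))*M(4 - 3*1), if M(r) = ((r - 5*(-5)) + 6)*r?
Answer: -1536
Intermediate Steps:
M(r) = r*(31 + r) (M(r) = ((r + 25) + 6)*r = ((25 + r) + 6)*r = (31 + r)*r = r*(31 + r))
(-43 + ((-10 + 1) + 2²))*M(4 - 3*1) = (-43 + ((-10 + 1) + 2²))*((4 - 3*1)*(31 + (4 - 3*1))) = (-43 + (-9 + 4))*((4 - 3)*(31 + (4 - 3))) = (-43 - 5)*(1*(31 + 1)) = -48*32 = -1536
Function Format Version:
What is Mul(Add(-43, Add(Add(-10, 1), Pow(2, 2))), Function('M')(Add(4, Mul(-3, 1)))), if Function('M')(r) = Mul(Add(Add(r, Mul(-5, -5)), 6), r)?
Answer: -1536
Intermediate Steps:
Function('M')(r) = Mul(r, Add(31, r)) (Function('M')(r) = Mul(Add(Add(r, 25), 6), r) = Mul(Add(Add(25, r), 6), r) = Mul(Add(31, r), r) = Mul(r, Add(31, r)))
Mul(Add(-43, Add(Add(-10, 1), Pow(2, 2))), Function('M')(Add(4, Mul(-3, 1)))) = Mul(Add(-43, Add(Add(-10, 1), Pow(2, 2))), Mul(Add(4, Mul(-3, 1)), Add(31, Add(4, Mul(-3, 1))))) = Mul(Add(-43, Add(-9, 4)), Mul(Add(4, -3), Add(31, Add(4, -3)))) = Mul(Add(-43, -5), Mul(1, Add(31, 1))) = Mul(-48, Mul(1, 32)) = Mul(-48, 32) = -1536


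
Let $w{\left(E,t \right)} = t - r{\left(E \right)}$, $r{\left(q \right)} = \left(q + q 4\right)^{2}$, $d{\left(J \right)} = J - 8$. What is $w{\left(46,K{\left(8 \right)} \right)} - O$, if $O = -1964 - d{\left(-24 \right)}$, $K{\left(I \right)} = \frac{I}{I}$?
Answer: $-50967$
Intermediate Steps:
$K{\left(I \right)} = 1$
$d{\left(J \right)} = -8 + J$
$r{\left(q \right)} = 25 q^{2}$ ($r{\left(q \right)} = \left(q + 4 q\right)^{2} = \left(5 q\right)^{2} = 25 q^{2}$)
$w{\left(E,t \right)} = t - 25 E^{2}$
$O = -1932$ ($O = -1964 - \left(-8 - 24\right) = -1964 - -32 = -1964 + 32 = -1932$)
$w{\left(46,K{\left(8 \right)} \right)} - O = \left(1 - 25 \cdot 46^{2}\right) - -1932 = \left(1 - 52900\right) + 1932 = -52899 + 1932 = -50967$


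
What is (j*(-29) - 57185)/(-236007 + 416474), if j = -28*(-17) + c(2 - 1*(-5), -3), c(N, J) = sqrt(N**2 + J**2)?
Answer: -70989/180467 - sqrt(58)/6223 ≈ -0.39459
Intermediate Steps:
c(N, J) = sqrt(J**2 + N**2)
j = 476 + sqrt(58) (j = -28*(-17) + sqrt((-3)**2 + (2 - 1*(-5))**2) = 476 + sqrt(9 + (2 + 5)**2) = 476 + sqrt(9 + 7**2) = 476 + sqrt(9 + 49) = 476 + sqrt(58) ≈ 483.62)
(j*(-29) - 57185)/(-236007 + 416474) = ((476 + sqrt(58))*(-29) - 57185)/(-236007 + 416474) = ((-13804 - 29*sqrt(58)) - 57185)/180467 = (-70989 - 29*sqrt(58))*(1/180467) = -70989/180467 - sqrt(58)/6223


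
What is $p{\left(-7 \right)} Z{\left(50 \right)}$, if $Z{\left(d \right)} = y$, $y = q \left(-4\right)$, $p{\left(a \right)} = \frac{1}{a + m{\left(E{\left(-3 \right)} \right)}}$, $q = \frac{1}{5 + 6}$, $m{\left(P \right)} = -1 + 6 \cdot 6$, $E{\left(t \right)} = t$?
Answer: $- \frac{1}{77} \approx -0.012987$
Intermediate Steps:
$m{\left(P \right)} = 35$ ($m{\left(P \right)} = -1 + 36 = 35$)
$q = \frac{1}{11} \approx 0.090909$
$p{\left(a \right)} = \frac{1}{35 + a}$ ($p{\left(a \right)} = \frac{1}{a + 35} = \frac{1}{35 + a}$)
$y = - \frac{4}{11}$ ($y = \frac{1}{11} \left(-4\right) = - \frac{4}{11} \approx -0.36364$)
$Z{\left(d \right)} = - \frac{4}{11}$
$p{\left(-7 \right)} Z{\left(50 \right)} = \frac{1}{35 - 7} \left(- \frac{4}{11}\right) = \frac{1}{28} \left(- \frac{4}{11}\right) = - \frac{1}{77}$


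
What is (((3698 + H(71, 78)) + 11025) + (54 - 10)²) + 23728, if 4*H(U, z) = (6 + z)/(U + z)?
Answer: 6017684/149 ≈ 40387.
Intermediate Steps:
H(U, z) = (6 + z)/(4*(U + z)) (H(U, z) = ((6 + z)/(U + z))/4 = (6 + z)/(4*(U + z)))
(((3698 + H(71, 78)) + 11025) + (54 - 10)²) + 23728 = (((3698 + (6 + 78)/(4*(71 + 78))) + 11025) + (54 - 10)²) + 23728 = (((3698 + (¼)*84/149) + 11025) + 44²) + 23728 = (((3698 + (¼)*(1/149)*84) + 11025) + 1936) + 23728 = (((3698 + 21/149) + 11025) + 1936) + 23728 = ((551023/149 + 11025) + 1936) + 23728 = (2193748/149 + 1936) + 23728 = 2482212/149 + 23728 = 6017684/149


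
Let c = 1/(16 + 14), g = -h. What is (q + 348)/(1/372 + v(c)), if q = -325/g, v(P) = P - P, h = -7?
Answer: 785292/7 ≈ 1.1218e+5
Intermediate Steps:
g = 7 (g = -1*(-7) = 7)
c = 1/30 ≈ 0.033333
v(P) = 0
q = -325/7 ≈ -46.429
(q + 348)/(1/372 + v(c)) = (-325/7 + 348)/(1/372 + 0) = 2111/(7*(1/372 + 0)) = 2111/(7*(1/372)) = (2111/7)*372 = 785292/7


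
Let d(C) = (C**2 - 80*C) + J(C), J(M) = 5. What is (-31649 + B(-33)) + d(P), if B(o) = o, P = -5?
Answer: -31252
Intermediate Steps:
d(C) = 5 + C**2 - 80*C (d(C) = (C**2 - 80*C) + 5 = 5 + C**2 - 80*C)
(-31649 + B(-33)) + d(P) = (-31649 - 33) + (5 + (-5)**2 - 80*(-5)) = -31682 + (5 + 25 + 400) = -31682 + 430 = -31252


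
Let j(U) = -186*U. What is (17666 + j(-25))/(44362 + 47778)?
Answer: 5579/23035 ≈ 0.24220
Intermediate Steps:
(17666 + j(-25))/(44362 + 47778) = (17666 - 186*(-25))/(44362 + 47778) = (17666 + 4650)/92140 = 22316*(1/92140) = 5579/23035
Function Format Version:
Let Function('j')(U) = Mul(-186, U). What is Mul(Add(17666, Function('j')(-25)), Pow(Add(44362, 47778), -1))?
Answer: Rational(5579, 23035) ≈ 0.24220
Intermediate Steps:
Mul(Add(17666, Function('j')(-25)), Pow(Add(44362, 47778), -1)) = Mul(Add(17666, Mul(-186, -25)), Pow(Add(44362, 47778), -1)) = Mul(Add(17666, 4650), Pow(92140, -1)) = Mul(22316, Rational(1, 92140)) = Rational(5579, 23035)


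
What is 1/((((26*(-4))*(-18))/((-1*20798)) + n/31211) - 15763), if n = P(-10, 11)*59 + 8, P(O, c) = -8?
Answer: -324563189/5116123586839 ≈ -6.3439e-5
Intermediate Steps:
n = -464 (n = -8*59 + 8 = -472 + 8 = -464)
1/((((26*(-4))*(-18))/((-1*20798)) + n/31211) - 15763) = 1/((((26*(-4))*(-18))/((-1*20798)) - 464/31211) - 15763) = 1/((-104*(-18)/(-20798) - 464*1/31211) - 15763) = 1/((1872*(-1/20798) - 464/31211) - 15763) = 1/((-936/10399 - 464/31211) - 15763) = 1/(-34038632/324563189 - 15763) = 1/(-5116123586839/324563189) = -324563189/5116123586839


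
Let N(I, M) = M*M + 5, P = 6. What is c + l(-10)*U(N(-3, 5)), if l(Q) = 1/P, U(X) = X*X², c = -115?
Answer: 4385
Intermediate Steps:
N(I, M) = 5 + M² (N(I, M) = M² + 5 = 5 + M²)
U(X) = X³
l(Q) = ⅙ (l(Q) = 1/6 = ⅙)
c + l(-10)*U(N(-3, 5)) = -115 + (5 + 5²)³/6 = -115 + (5 + 25)³/6 = -115 + (⅙)*30³ = -115 + (⅙)*27000 = -115 + 4500 = 4385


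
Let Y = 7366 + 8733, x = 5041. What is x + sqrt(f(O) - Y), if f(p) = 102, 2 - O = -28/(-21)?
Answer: 5041 + I*sqrt(15997) ≈ 5041.0 + 126.48*I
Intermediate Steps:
Y = 16099
O = 2/3 (O = 2 - (-28)/(-21) = 2 - (-28)*(-1)/21 = 2 - 1*4/3 = 2 - 4/3 = 2/3 ≈ 0.66667)
x + sqrt(f(O) - Y) = 5041 + sqrt(102 - 1*16099) = 5041 + sqrt(102 - 16099) = 5041 + sqrt(-15997) = 5041 + I*sqrt(15997)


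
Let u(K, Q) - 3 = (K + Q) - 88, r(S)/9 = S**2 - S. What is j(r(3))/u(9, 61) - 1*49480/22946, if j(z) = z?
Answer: -330214/57365 ≈ -5.7564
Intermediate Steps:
r(S) = -9*S + 9*S**2 (r(S) = 9*(S**2 - S) = -9*S + 9*S**2)
u(K, Q) = -85 + K + Q (u(K, Q) = 3 + ((K + Q) - 88) = 3 + (-88 + K + Q) = -85 + K + Q)
j(r(3))/u(9, 61) - 1*49480/22946 = (9*3*(-1 + 3))/(-85 + 9 + 61) - 1*49480/22946 = (9*3*2)/(-15) - 49480*1/22946 = 54*(-1/15) - 24740/11473 = -18/5 - 24740/11473 = -330214/57365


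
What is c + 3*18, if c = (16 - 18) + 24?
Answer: 76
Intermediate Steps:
c = 22 (c = -2 + 24 = 22)
c + 3*18 = 22 + 3*18 = 22 + 54 = 76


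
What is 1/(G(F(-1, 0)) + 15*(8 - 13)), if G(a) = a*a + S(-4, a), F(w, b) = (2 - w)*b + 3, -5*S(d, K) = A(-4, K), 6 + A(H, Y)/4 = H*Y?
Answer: -5/258 ≈ -0.019380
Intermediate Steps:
A(H, Y) = -24 + 4*H*Y (A(H, Y) = -24 + 4*(H*Y) = -24 + 4*H*Y)
S(d, K) = 24/5 + 16*K/5 (S(d, K) = -(-24 + 4*(-4)*K)/5 = -(-24 - 16*K)/5 = 24/5 + 16*K/5)
F(w, b) = 3 + b*(2 - w) (F(w, b) = b*(2 - w) + 3 = 3 + b*(2 - w))
G(a) = 24/5 + a² + 16*a/5 (G(a) = a*a + (24/5 + 16*a/5) = a² + (24/5 + 16*a/5) = 24/5 + a² + 16*a/5)
1/(G(F(-1, 0)) + 15*(8 - 13)) = 1/((24/5 + (3 + 2*0 - 1*0*(-1))² + 16*(3 + 2*0 - 1*0*(-1))/5) + 15*(8 - 13)) = 1/((24/5 + (3 + 0 + 0)² + 16*(3 + 0 + 0)/5) + 15*(-5)) = 1/((24/5 + 3² + (16/5)*3) - 75) = 1/((24/5 + 9 + 48/5) - 75) = 1/(117/5 - 75) = 1/(-258/5) = -5/258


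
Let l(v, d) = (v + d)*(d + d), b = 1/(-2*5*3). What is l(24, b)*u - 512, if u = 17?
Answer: -242623/450 ≈ -539.16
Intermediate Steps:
b = -1/30 (b = 1/(-10*3) = 1/(-30) = -1/30 ≈ -0.033333)
l(v, d) = 2*d*(d + v) (l(v, d) = (d + v)*(2*d) = 2*d*(d + v))
l(24, b)*u - 512 = (2*(-1/30)*(-1/30 + 24))*17 - 512 = (2*(-1/30)*(719/30))*17 - 512 = -719/450*17 - 512 = -12223/450 - 512 = -242623/450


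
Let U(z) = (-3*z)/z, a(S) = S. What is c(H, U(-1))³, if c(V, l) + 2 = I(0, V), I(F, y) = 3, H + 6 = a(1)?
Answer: 1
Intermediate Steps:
H = -5 (H = -6 + 1 = -5)
U(z) = -3
c(V, l) = 1 (c(V, l) = -2 + 3 = 1)
c(H, U(-1))³ = 1³ = 1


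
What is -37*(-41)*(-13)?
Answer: -19721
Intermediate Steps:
-37*(-41)*(-13) = 1517*(-13) = -19721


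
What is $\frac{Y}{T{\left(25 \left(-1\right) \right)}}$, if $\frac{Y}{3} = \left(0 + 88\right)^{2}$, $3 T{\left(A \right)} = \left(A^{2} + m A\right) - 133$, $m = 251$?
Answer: $- \frac{69696}{5783} \approx -12.052$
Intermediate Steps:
$T{\left(A \right)} = - \frac{133}{3} + \frac{A^{2}}{3} + \frac{251 A}{3}$ ($T{\left(A \right)} = \frac{\left(A^{2} + 251 A\right) - 133}{3} = \frac{-133 + A^{2} + 251 A}{3} = - \frac{133}{3} + \frac{A^{2}}{3} + \frac{251 A}{3}$)
$Y = 23232$ ($Y = 3 \left(0 + 88\right)^{2} = 3 \cdot 88^{2} = 3 \cdot 7744 = 23232$)
$\frac{Y}{T{\left(25 \left(-1\right) \right)}} = \frac{23232}{- \frac{133}{3} + \frac{\left(25 \left(-1\right)\right)^{2}}{3} + \frac{251 \cdot 25 \left(-1\right)}{3}} = \frac{23232}{- \frac{133}{3} + \frac{\left(-25\right)^{2}}{3} + \frac{251}{3} \left(-25\right)} = \frac{23232}{- \frac{133}{3} + \frac{1}{3} \cdot 625 - \frac{6275}{3}} = \frac{23232}{- \frac{133}{3} + \frac{625}{3} - \frac{6275}{3}} = \frac{23232}{- \frac{5783}{3}} = 23232 \left(- \frac{3}{5783}\right) = - \frac{69696}{5783}$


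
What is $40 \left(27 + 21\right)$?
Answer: $1920$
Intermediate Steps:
$40 \left(27 + 21\right) = 40 \cdot 48 = 1920$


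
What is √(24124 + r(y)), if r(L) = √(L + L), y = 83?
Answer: √(24124 + √166) ≈ 155.36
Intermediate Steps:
r(L) = √2*√L (r(L) = √(2*L) = √2*√L)
√(24124 + r(y)) = √(24124 + √2*√83) = √(24124 + √166)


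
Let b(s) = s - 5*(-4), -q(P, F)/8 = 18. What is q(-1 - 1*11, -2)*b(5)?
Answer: -3600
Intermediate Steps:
q(P, F) = -144 (q(P, F) = -8*18 = -144)
b(s) = 20 + s (b(s) = s + 20 = 20 + s)
q(-1 - 1*11, -2)*b(5) = -144*(20 + 5) = -144*25 = -3600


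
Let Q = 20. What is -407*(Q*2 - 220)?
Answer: 73260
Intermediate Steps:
-407*(Q*2 - 220) = -407*(20*2 - 220) = -407*(40 - 220) = -407*(-180) = 73260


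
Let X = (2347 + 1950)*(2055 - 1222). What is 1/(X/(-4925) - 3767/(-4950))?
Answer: -975150/707979299 ≈ -0.0013774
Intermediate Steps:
X = 3579401 (X = 4297*833 = 3579401)
1/(X/(-4925) - 3767/(-4950)) = 1/(3579401/(-4925) - 3767/(-4950)) = 1/(3579401*(-1/4925) - 3767*(-1/4950)) = 1/(-3579401/4925 + 3767/4950) = 1/(-707979299/975150) = -975150/707979299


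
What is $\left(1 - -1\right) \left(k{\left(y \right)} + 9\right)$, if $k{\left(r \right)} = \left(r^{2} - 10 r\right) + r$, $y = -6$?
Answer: $198$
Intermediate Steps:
$k{\left(r \right)} = r^{2} - 9 r$
$\left(1 - -1\right) \left(k{\left(y \right)} + 9\right) = \left(1 - -1\right) \left(- 6 \left(-9 - 6\right) + 9\right) = \left(1 + 1\right) \left(\left(-6\right) \left(-15\right) + 9\right) = 2 \left(90 + 9\right) = 2 \cdot 99 = 198$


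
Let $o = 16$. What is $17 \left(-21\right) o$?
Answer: $-5712$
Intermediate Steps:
$17 \left(-21\right) o = 17 \left(-21\right) 16 = \left(-357\right) 16 = -5712$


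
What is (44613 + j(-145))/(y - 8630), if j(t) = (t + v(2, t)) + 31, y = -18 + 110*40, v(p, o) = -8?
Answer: -44491/4248 ≈ -10.473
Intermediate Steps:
y = 4382 (y = -18 + 4400 = 4382)
j(t) = 23 + t (j(t) = (t - 8) + 31 = (-8 + t) + 31 = 23 + t)
(44613 + j(-145))/(y - 8630) = (44613 + (23 - 145))/(4382 - 8630) = (44613 - 122)/(-4248) = 44491*(-1/4248) = -44491/4248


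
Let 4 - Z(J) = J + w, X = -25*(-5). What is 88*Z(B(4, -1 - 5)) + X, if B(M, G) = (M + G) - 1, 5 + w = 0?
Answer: 1181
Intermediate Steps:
w = -5 (w = -5 + 0 = -5)
B(M, G) = -1 + G + M (B(M, G) = (G + M) - 1 = -1 + G + M)
X = 125
Z(J) = 9 - J (Z(J) = 4 - (J - 5) = 4 - (-5 + J) = 4 + (5 - J) = 9 - J)
88*Z(B(4, -1 - 5)) + X = 88*(9 - (-1 + (-1 - 5) + 4)) + 125 = 88*(9 - (-1 - 6 + 4)) + 125 = 88*(9 - 1*(-3)) + 125 = 88*(9 + 3) + 125 = 88*12 + 125 = 1056 + 125 = 1181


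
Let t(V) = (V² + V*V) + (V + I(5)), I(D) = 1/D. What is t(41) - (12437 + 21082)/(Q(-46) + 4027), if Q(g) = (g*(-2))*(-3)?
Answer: 63659421/18755 ≈ 3394.3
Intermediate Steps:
Q(g) = 6*g (Q(g) = -2*g*(-3) = 6*g)
t(V) = ⅕ + V + 2*V² (t(V) = (V² + V*V) + (V + 1/5) = (V² + V²) + (V + ⅕) = 2*V² + (⅕ + V) = ⅕ + V + 2*V²)
t(41) - (12437 + 21082)/(Q(-46) + 4027) = (⅕ + 41 + 2*41²) - (12437 + 21082)/(6*(-46) + 4027) = (⅕ + 41 + 2*1681) - 33519/(-276 + 4027) = (⅕ + 41 + 3362) - 33519/3751 = 17016/5 - 33519/3751 = 63659421/18755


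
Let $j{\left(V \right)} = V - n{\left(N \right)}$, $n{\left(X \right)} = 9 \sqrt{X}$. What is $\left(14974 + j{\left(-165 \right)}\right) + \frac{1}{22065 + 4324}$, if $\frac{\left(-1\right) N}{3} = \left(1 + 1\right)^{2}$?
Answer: $\frac{390794702}{26389} - 18 i \sqrt{3} \approx 14809.0 - 31.177 i$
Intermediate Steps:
$N = -12$ ($N = - 3 \left(1 + 1\right)^{2} = - 3 \cdot 2^{2} = \left(-3\right) 4 = -12$)
$j{\left(V \right)} = V - 18 i \sqrt{3}$ ($j{\left(V \right)} = V - 9 \sqrt{-12} = V - 9 \cdot 2 i \sqrt{3} = V - 18 i \sqrt{3}$)
$\left(14974 + j{\left(-165 \right)}\right) + \frac{1}{22065 + 4324} = \left(14974 - \left(165 + 18 i \sqrt{3}\right)\right) + \frac{1}{22065 + 4324} = \left(14809 - 18 i \sqrt{3}\right) + \frac{1}{26389} = \frac{390794702}{26389} - 18 i \sqrt{3}$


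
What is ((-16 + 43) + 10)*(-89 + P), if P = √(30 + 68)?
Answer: -3293 + 259*√2 ≈ -2926.7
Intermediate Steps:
P = 7*√2 (P = √98 = 7*√2 ≈ 9.8995)
((-16 + 43) + 10)*(-89 + P) = ((-16 + 43) + 10)*(-89 + 7*√2) = (27 + 10)*(-89 + 7*√2) = 37*(-89 + 7*√2) = -3293 + 259*√2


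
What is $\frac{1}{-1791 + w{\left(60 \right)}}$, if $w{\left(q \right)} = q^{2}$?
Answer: $\frac{1}{1809} \approx 0.00055279$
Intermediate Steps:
$\frac{1}{-1791 + w{\left(60 \right)}} = \frac{1}{-1791 + 60^{2}} = \frac{1}{-1791 + 3600} = \frac{1}{1809}$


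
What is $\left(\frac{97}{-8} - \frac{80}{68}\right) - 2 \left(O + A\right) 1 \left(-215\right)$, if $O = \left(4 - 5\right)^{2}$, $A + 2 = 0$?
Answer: $\frac{388935}{68} \approx 5719.6$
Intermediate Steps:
$A = -2$ ($A = -2 + 0 = -2$)
$O = 1$ ($O = \left(-1\right)^{2} = 1$)
$\left(\frac{97}{-8} - \frac{80}{68}\right) - 2 \left(O + A\right) 1 \left(-215\right) = \left(\frac{97}{-8} - \frac{80}{68}\right) - 2 \left(1 - 2\right) 1 \left(-215\right) = \left(97 \left(- \frac{1}{8}\right) - \frac{20}{17}\right) \left(-2\right) \left(-1\right) 1 \left(-215\right) = \left(- \frac{97}{8} - \frac{20}{17}\right) 2 \cdot 1 \left(-215\right) = \left(- \frac{1809}{136}\right) 2 \left(-215\right) = \left(- \frac{1809}{68}\right) \left(-215\right) = \frac{388935}{68}$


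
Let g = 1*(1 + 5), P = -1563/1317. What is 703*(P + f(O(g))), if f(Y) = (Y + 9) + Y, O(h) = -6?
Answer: -1292114/439 ≈ -2943.3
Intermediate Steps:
P = -521/439 (P = -1563*1/1317 = -521/439 ≈ -1.1868)
g = 6 (g = 1*6 = 6)
f(Y) = 9 + 2*Y (f(Y) = (9 + Y) + Y = 9 + 2*Y)
703*(P + f(O(g))) = 703*(-521/439 + (9 + 2*(-6))) = 703*(-521/439 + (9 - 12)) = 703*(-521/439 - 3) = 703*(-1838/439) = -1292114/439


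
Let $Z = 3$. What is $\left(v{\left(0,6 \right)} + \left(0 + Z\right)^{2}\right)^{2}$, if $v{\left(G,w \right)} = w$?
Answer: $225$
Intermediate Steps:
$\left(v{\left(0,6 \right)} + \left(0 + Z\right)^{2}\right)^{2} = \left(6 + \left(0 + 3\right)^{2}\right)^{2} = \left(6 + 3^{2}\right)^{2} = \left(6 + 9\right)^{2} = 15^{2} = 225$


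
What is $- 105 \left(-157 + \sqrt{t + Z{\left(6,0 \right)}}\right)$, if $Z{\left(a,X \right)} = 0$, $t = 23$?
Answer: $16485 - 105 \sqrt{23} \approx 15981.0$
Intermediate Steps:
$- 105 \left(-157 + \sqrt{t + Z{\left(6,0 \right)}}\right) = - 105 \left(-157 + \sqrt{23 + 0}\right) = - 105 \left(-157 + \sqrt{23}\right) = 16485 - 105 \sqrt{23}$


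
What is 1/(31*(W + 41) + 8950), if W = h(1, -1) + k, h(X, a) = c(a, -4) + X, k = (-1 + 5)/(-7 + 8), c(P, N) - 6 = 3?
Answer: 1/10655 ≈ 9.3853e-5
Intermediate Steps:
c(P, N) = 9 (c(P, N) = 6 + 3 = 9)
k = 4 (k = 4/1 = 4*1 = 4)
h(X, a) = 9 + X
W = 14 (W = (9 + 1) + 4 = 10 + 4 = 14)
1/(31*(W + 41) + 8950) = 1/(31*(14 + 41) + 8950) = 1/(31*55 + 8950) = 1/(1705 + 8950) = 1/10655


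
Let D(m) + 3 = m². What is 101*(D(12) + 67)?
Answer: 21008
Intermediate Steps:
D(m) = -3 + m²
101*(D(12) + 67) = 101*((-3 + 12²) + 67) = 101*((-3 + 144) + 67) = 101*(141 + 67) = 101*208 = 21008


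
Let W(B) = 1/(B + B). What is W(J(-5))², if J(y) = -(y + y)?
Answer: 1/400 ≈ 0.0025000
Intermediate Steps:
J(y) = -2*y
W(B) = 1/(2*B)
W(J(-5))² = (1/(2*((-2*(-5)))))² = ((½)/10)² = ((½)*(⅒))² = (1/20)² = 1/400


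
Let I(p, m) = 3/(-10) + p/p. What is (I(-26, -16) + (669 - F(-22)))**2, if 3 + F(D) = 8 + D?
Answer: 47155689/100 ≈ 4.7156e+5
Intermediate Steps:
F(D) = 5 + D (F(D) = -3 + (8 + D) = 5 + D)
I(p, m) = 7/10 (I(p, m) = 3*(-1/10) + 1 = -3/10 + 1 = 7/10)
(I(-26, -16) + (669 - F(-22)))**2 = (7/10 + (669 - (5 - 22)))**2 = (7/10 + (669 - 1*(-17)))**2 = (7/10 + (669 + 17))**2 = (7/10 + 686)**2 = (6867/10)**2 = 47155689/100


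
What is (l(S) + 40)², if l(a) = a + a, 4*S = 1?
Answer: 6561/4 ≈ 1640.3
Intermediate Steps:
S = ¼ (S = (¼)*1 = ¼ ≈ 0.25000)
l(a) = 2*a
(l(S) + 40)² = (2*(¼) + 40)² = (½ + 40)² = (81/2)² = 6561/4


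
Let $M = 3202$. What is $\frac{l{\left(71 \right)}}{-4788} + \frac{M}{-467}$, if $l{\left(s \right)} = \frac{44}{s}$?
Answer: $- \frac{272133511}{39688929} \approx -6.8567$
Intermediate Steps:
$\frac{l{\left(71 \right)}}{-4788} + \frac{M}{-467} = \frac{44 \cdot \frac{1}{71}}{-4788} + \frac{3202}{-467} = 44 \cdot \frac{1}{71} \left(- \frac{1}{4788}\right) + 3202 \left(- \frac{1}{467}\right) = \frac{44}{71} \left(- \frac{1}{4788}\right) - \frac{3202}{467} = - \frac{11}{84987} - \frac{3202}{467} = - \frac{272133511}{39688929}$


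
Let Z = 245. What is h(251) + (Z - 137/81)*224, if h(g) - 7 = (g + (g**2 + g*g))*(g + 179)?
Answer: 4401807149/81 ≈ 5.4343e+7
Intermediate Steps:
h(g) = 7 + (179 + g)*(g + 2*g**2) (h(g) = 7 + (g + (g**2 + g*g))*(g + 179) = 7 + (g + (g**2 + g**2))*(179 + g) = 7 + (g + 2*g**2)*(179 + g) = 7 + (179 + g)*(g + 2*g**2))
h(251) + (Z - 137/81)*224 = (7 + 2*251**3 + 179*251 + 359*251**2) + (245 - 137/81)*224 = (7 + 2*15813251 + 44929 + 359*63001) + (245 - 137*1/81)*224 = (7 + 31626502 + 44929 + 22617359) + (245 - 137/81)*224 = 54288797 + (19708/81)*224 = 54288797 + 4414592/81 = 4401807149/81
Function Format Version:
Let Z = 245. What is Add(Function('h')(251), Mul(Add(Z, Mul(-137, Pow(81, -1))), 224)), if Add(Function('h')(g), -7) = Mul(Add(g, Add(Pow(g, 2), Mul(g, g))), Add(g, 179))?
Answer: Rational(4401807149, 81) ≈ 5.4343e+7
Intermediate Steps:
Function('h')(g) = Add(7, Mul(Add(179, g), Add(g, Mul(2, Pow(g, 2))))) (Function('h')(g) = Add(7, Mul(Add(g, Add(Pow(g, 2), Mul(g, g))), Add(g, 179))) = Add(7, Mul(Add(g, Add(Pow(g, 2), Pow(g, 2))), Add(179, g))) = Add(7, Mul(Add(g, Mul(2, Pow(g, 2))), Add(179, g))) = Add(7, Mul(Add(179, g), Add(g, Mul(2, Pow(g, 2))))))
Add(Function('h')(251), Mul(Add(Z, Mul(-137, Pow(81, -1))), 224)) = Add(Add(7, Mul(2, Pow(251, 3)), Mul(179, 251), Mul(359, Pow(251, 2))), Mul(Add(245, Mul(-137, Pow(81, -1))), 224)) = Add(Add(7, Mul(2, 15813251), 44929, Mul(359, 63001)), Mul(Add(245, Mul(-137, Rational(1, 81))), 224)) = Add(Add(7, 31626502, 44929, 22617359), Mul(Add(245, Rational(-137, 81)), 224)) = Add(54288797, Mul(Rational(19708, 81), 224)) = Add(54288797, Rational(4414592, 81)) = Rational(4401807149, 81)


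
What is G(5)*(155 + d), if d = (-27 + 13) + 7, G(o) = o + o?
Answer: 1480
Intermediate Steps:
G(o) = 2*o
d = -7 (d = -14 + 7 = -7)
G(5)*(155 + d) = (2*5)*(155 - 7) = 10*148 = 1480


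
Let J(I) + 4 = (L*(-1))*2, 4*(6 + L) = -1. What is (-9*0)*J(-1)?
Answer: 0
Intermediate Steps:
L = -25/4 (L = -6 + (¼)*(-1) = -6 - ¼ = -25/4 ≈ -6.2500)
J(I) = 17/2 (J(I) = -4 - 25/4*(-1)*2 = -4 + (25/4)*2 = -4 + 25/2 = 17/2)
(-9*0)*J(-1) = -9*0*(17/2) = 0*(17/2) = 0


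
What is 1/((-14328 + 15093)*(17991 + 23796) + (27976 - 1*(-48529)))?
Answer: 1/32043560 ≈ 3.1207e-8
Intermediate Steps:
1/((-14328 + 15093)*(17991 + 23796) + (27976 - 1*(-48529))) = 1/(765*41787 + (27976 + 48529)) = 1/(31967055 + 76505) = 1/32043560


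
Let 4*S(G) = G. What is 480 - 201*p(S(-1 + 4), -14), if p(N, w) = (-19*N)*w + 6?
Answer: -81651/2 ≈ -40826.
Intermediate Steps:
S(G) = G/4
p(N, w) = 6 - 19*N*w (p(N, w) = -19*N*w + 6 = 6 - 19*N*w)
480 - 201*p(S(-1 + 4), -14) = 480 - 201*(6 - 19*(-1 + 4)/4*(-14)) = 480 - 201*(6 - 19*(¼)*3*(-14)) = 480 - 201*(6 - 19*¾*(-14)) = 480 - 201*(6 + 399/2) = 480 - 201*411/2 = 480 - 82611/2 = -81651/2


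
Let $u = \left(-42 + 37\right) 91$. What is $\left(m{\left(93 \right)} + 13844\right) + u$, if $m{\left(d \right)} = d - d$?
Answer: $13389$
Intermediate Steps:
$m{\left(d \right)} = 0$
$u = -455$ ($u = \left(-5\right) 91 = -455$)
$\left(m{\left(93 \right)} + 13844\right) + u = \left(0 + 13844\right) - 455 = 13844 - 455 = 13389$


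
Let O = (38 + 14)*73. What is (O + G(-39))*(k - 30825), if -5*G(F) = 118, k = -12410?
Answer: -163099714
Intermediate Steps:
G(F) = -118/5 (G(F) = -⅕*118 = -118/5)
O = 3796 (O = 52*73 = 3796)
(O + G(-39))*(k - 30825) = (3796 - 118/5)*(-12410 - 30825) = (18862/5)*(-43235) = -163099714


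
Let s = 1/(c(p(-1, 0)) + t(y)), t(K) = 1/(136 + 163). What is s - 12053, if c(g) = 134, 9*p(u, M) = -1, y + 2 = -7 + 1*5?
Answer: -482927252/40067 ≈ -12053.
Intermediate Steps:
y = -4 (y = -2 + (-7 + 1*5) = -2 + (-7 + 5) = -2 - 2 = -4)
p(u, M) = -⅑ (p(u, M) = (⅑)*(-1) = -⅑)
t(K) = 1/299
s = 299/40067 (s = 1/(134 + 1/299) = 1/(40067/299) = 299/40067 ≈ 0.0074625)
s - 12053 = 299/40067 - 12053 = -482927252/40067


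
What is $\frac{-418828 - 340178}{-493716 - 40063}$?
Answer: $\frac{759006}{533779} \approx 1.4219$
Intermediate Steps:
$\frac{-418828 - 340178}{-493716 - 40063} = - \frac{759006}{-493716 - 40063} = - \frac{759006}{-533779} = \left(-759006\right) \left(- \frac{1}{533779}\right) = \frac{759006}{533779}$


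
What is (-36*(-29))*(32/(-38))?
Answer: -16704/19 ≈ -879.16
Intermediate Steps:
(-36*(-29))*(32/(-38)) = 1044*(32*(-1/38)) = 1044*(-16/19) = -16704/19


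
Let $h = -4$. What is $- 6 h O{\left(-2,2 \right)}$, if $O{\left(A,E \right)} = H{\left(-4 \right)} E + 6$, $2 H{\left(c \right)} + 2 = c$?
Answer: $0$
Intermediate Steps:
$H{\left(c \right)} = -1 + \frac{c}{2}$
$O{\left(A,E \right)} = 6 - 3 E$ ($O{\left(A,E \right)} = \left(-1 + \frac{1}{2} \left(-4\right)\right) E + 6 = \left(-1 - 2\right) E + 6 = - 3 E + 6 = 6 - 3 E$)
$- 6 h O{\left(-2,2 \right)} = \left(-6\right) \left(-4\right) \left(6 - 6\right) = 24 \left(6 - 6\right) = 24 \cdot 0 = 0$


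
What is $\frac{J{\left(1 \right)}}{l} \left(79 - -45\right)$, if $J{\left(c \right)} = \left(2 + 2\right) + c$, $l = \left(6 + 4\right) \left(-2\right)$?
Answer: $-31$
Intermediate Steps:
$l = -20$ ($l = 10 \left(-2\right) = -20$)
$J{\left(c \right)} = 4 + c$
$\frac{J{\left(1 \right)}}{l} \left(79 - -45\right) = \frac{4 + 1}{-20} \left(79 - -45\right) = 5 \left(- \frac{1}{20}\right) \left(79 + 45\right) = \left(- \frac{1}{4}\right) 124 = -31$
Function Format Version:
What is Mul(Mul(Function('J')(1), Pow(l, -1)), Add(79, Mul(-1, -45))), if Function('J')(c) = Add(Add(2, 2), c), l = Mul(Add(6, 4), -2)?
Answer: -31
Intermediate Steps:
l = -20 (l = Mul(10, -2) = -20)
Function('J')(c) = Add(4, c)
Mul(Mul(Function('J')(1), Pow(l, -1)), Add(79, Mul(-1, -45))) = Mul(Mul(Add(4, 1), Pow(-20, -1)), Add(79, Mul(-1, -45))) = Mul(Mul(5, Rational(-1, 20)), Add(79, 45)) = Mul(Rational(-1, 4), 124) = -31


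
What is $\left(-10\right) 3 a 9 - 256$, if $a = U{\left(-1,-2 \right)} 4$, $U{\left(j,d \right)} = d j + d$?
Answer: $-256$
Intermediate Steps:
$U{\left(j,d \right)} = d + d j$
$a = 0$ ($a = - 2 \left(1 - 1\right) 4 = \left(-2\right) 0 \cdot 4 = 0 \cdot 4 = 0$)
$\left(-10\right) 3 a 9 - 256 = \left(-10\right) 3 \cdot 0 \cdot 9 - 256 = \left(-30\right) 0 - 256 = 0 - 256 = -256$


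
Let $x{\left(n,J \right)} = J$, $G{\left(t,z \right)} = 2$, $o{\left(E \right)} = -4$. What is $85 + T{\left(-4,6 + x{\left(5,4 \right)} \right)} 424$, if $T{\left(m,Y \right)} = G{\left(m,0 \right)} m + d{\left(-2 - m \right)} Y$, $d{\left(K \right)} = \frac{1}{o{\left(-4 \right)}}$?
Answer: $-4367$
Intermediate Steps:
$d{\left(K \right)} = - \frac{1}{4}$ ($d{\left(K \right)} = \frac{1}{-4} = - \frac{1}{4}$)
$T{\left(m,Y \right)} = 2 m - \frac{Y}{4}$
$85 + T{\left(-4,6 + x{\left(5,4 \right)} \right)} 424 = 85 + \left(2 \left(-4\right) - \frac{6 + 4}{4}\right) 424 = 85 + \left(-8 - \frac{5}{2}\right) 424 = 85 - 4452 = -4367$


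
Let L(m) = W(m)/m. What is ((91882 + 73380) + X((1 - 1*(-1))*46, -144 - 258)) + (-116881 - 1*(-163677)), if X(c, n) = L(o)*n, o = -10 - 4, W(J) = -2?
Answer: 1484004/7 ≈ 2.1200e+5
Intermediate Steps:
o = -14
L(m) = -2/m
X(c, n) = n/7 (X(c, n) = (-2/(-14))*n = (-2*(-1/14))*n = n/7)
((91882 + 73380) + X((1 - 1*(-1))*46, -144 - 258)) + (-116881 - 1*(-163677)) = ((91882 + 73380) + (-144 - 258)/7) + (-116881 - 1*(-163677)) = (165262 + (1/7)*(-402)) + (-116881 + 163677) = (165262 - 402/7) + 46796 = 1156432/7 + 46796 = 1484004/7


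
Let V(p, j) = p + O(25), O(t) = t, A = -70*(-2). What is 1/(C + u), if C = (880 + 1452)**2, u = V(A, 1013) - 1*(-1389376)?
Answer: 1/6827765 ≈ 1.4646e-7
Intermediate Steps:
A = 140
V(p, j) = 25 + p (V(p, j) = p + 25 = 25 + p)
u = 1389541 (u = (25 + 140) - 1*(-1389376) = 165 + 1389376 = 1389541)
C = 5438224 (C = 2332**2 = 5438224)
1/(C + u) = 1/(5438224 + 1389541) = 1/6827765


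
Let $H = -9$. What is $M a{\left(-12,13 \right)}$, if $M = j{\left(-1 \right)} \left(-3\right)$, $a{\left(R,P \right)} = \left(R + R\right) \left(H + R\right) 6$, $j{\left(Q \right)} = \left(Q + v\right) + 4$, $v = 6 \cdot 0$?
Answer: $-27216$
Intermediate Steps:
$v = 0$
$j{\left(Q \right)} = 4 + Q$ ($j{\left(Q \right)} = \left(Q + 0\right) + 4 = Q + 4 = 4 + Q$)
$a{\left(R,P \right)} = 12 R \left(-9 + R\right)$ ($a{\left(R,P \right)} = \left(R + R\right) \left(-9 + R\right) 6 = 2 R \left(-9 + R\right) 6 = 12 R \left(-9 + R\right)$)
$M = -9$ ($M = \left(4 - 1\right) \left(-3\right) = 3 \left(-3\right) = -9$)
$M a{\left(-12,13 \right)} = - 9 \cdot 12 \left(-12\right) \left(-9 - 12\right) = - 9 \cdot 12 \left(-12\right) \left(-21\right) = \left(-9\right) 3024 = -27216$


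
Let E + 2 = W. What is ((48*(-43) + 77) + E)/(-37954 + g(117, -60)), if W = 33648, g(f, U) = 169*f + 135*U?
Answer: -31659/26281 ≈ -1.2046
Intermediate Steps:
g(f, U) = 135*U + 169*f
E = 33646 (E = -2 + 33648 = 33646)
((48*(-43) + 77) + E)/(-37954 + g(117, -60)) = ((48*(-43) + 77) + 33646)/(-37954 + (135*(-60) + 169*117)) = ((-2064 + 77) + 33646)/(-37954 + (-8100 + 19773)) = (-1987 + 33646)/(-37954 + 11673) = 31659/(-26281) = 31659*(-1/26281) = -31659/26281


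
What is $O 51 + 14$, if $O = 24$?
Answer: $1238$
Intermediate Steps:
$O 51 + 14 = 24 \cdot 51 + 14 = 1224 + 14 = 1238$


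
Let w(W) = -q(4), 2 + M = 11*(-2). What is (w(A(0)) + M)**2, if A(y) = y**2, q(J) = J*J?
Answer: 1600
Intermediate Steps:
M = -24 (M = -2 + 11*(-2) = -2 - 22 = -24)
q(J) = J**2
w(W) = -16 (w(W) = -1*4**2 = -1*16 = -16)
(w(A(0)) + M)**2 = (-16 - 24)**2 = (-40)**2 = 1600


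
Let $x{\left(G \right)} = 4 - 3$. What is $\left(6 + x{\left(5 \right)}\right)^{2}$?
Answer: $49$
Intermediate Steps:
$x{\left(G \right)} = 1$
$\left(6 + x{\left(5 \right)}\right)^{2} = \left(6 + 1\right)^{2} = 7^{2} = 49$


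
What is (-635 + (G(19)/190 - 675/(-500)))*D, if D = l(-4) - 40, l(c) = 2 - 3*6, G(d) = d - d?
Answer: 177422/5 ≈ 35484.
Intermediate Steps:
G(d) = 0
l(c) = -16 (l(c) = 2 - 18 = -16)
D = -56 (D = -16 - 40 = -56)
(-635 + (G(19)/190 - 675/(-500)))*D = (-635 + (0/190 - 675/(-500)))*(-56) = (-635 + (0*(1/190) - 675*(-1/500)))*(-56) = (-635 + (0 + 27/20))*(-56) = (-635 + 27/20)*(-56) = -12673/20*(-56) = 177422/5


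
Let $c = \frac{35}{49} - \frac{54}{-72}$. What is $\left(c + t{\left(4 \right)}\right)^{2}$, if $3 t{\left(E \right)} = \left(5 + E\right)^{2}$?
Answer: $\frac{635209}{784} \approx 810.22$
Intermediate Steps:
$t{\left(E \right)} = \frac{\left(5 + E\right)^{2}}{3}$
$c = \frac{41}{28}$ ($c = 35 \cdot \frac{1}{49} - - \frac{3}{4} = \frac{5}{7} + \frac{3}{4} = \frac{41}{28} \approx 1.4643$)
$\left(c + t{\left(4 \right)}\right)^{2} = \left(\frac{41}{28} + \frac{\left(5 + 4\right)^{2}}{3}\right)^{2} = \left(\frac{41}{28} + \frac{9^{2}}{3}\right)^{2} = \left(\frac{41}{28} + \frac{1}{3} \cdot 81\right)^{2} = \left(\frac{41}{28} + 27\right)^{2} = \left(\frac{797}{28}\right)^{2} = \frac{635209}{784}$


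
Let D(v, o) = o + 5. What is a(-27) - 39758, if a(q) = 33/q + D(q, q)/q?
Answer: -1073477/27 ≈ -39758.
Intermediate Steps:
D(v, o) = 5 + o
a(q) = 33/q + (5 + q)/q
a(-27) - 39758 = (38 - 27)/(-27) - 39758 = -1/27*11 - 39758 = -11/27 - 39758 = -1073477/27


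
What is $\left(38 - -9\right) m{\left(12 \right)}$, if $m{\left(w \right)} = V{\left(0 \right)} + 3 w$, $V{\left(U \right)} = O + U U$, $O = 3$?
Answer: $1833$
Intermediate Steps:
$V{\left(U \right)} = 3 + U^{2}$ ($V{\left(U \right)} = 3 + U U = 3 + U^{2}$)
$m{\left(w \right)} = 3 + 3 w$ ($m{\left(w \right)} = \left(3 + 0^{2}\right) + 3 w = \left(3 + 0\right) + 3 w = 3 + 3 w$)
$\left(38 - -9\right) m{\left(12 \right)} = \left(38 - -9\right) \left(3 + 3 \cdot 12\right) = \left(38 + 9\right) \left(3 + 36\right) = 47 \cdot 39 = 1833$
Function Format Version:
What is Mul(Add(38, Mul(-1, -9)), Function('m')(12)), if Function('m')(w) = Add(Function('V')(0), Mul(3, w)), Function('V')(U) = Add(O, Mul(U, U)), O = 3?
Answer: 1833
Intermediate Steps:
Function('V')(U) = Add(3, Pow(U, 2)) (Function('V')(U) = Add(3, Mul(U, U)) = Add(3, Pow(U, 2)))
Function('m')(w) = Add(3, Mul(3, w)) (Function('m')(w) = Add(Add(3, Pow(0, 2)), Mul(3, w)) = Add(Add(3, 0), Mul(3, w)) = Add(3, Mul(3, w)))
Mul(Add(38, Mul(-1, -9)), Function('m')(12)) = Mul(Add(38, Mul(-1, -9)), Add(3, Mul(3, 12))) = Mul(Add(38, 9), Add(3, 36)) = Mul(47, 39) = 1833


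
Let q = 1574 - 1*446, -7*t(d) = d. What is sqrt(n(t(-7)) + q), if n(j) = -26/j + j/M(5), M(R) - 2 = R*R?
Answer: sqrt(89265)/9 ≈ 33.197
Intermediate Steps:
M(R) = 2 + R**2 (M(R) = 2 + R*R = 2 + R**2)
t(d) = -d/7
q = 1128 (q = 1574 - 446 = 1128)
n(j) = -26/j + j/27 (n(j) = -26/j + j/(2 + 5**2) = -26/j + j/(2 + 25) = -26/j + j/27)
sqrt(n(t(-7)) + q) = sqrt((-26/((-1/7*(-7))) + (-1/7*(-7))/27) + 1128) = sqrt((-26/1 + (1/27)*1) + 1128) = sqrt((-26*1 + 1/27) + 1128) = sqrt((-26 + 1/27) + 1128) = sqrt(-701/27 + 1128) = sqrt(29755/27) = sqrt(89265)/9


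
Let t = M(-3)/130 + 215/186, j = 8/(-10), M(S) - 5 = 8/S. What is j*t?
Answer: -28384/30225 ≈ -0.93909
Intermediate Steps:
M(S) = 5 + 8/S
j = -⅘ (j = 8*(-⅒) = -⅘ ≈ -0.80000)
t = 7096/6045 (t = (5 + 8/(-3))/130 + 215/186 = (5 + 8*(-⅓))*(1/130) + 215*(1/186) = (5 - 8/3)*(1/130) + 215/186 = (7/3)*(1/130) + 215/186 = 7/390 + 215/186 = 7096/6045 ≈ 1.1739)
j*t = -⅘*7096/6045 = -28384/30225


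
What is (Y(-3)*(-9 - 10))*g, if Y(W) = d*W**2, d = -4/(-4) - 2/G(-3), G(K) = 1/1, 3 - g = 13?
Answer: -1710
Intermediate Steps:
g = -10 (g = 3 - 1*13 = 3 - 13 = -10)
G(K) = 1
d = -1 (d = -4/(-4) - 2/1 = -4*(-1/4) - 2*1 = 1 - 2 = -1)
Y(W) = -W**2
(Y(-3)*(-9 - 10))*g = ((-1*(-3)**2)*(-9 - 10))*(-10) = (-1*9*(-19))*(-10) = -9*(-19)*(-10) = 171*(-10) = -1710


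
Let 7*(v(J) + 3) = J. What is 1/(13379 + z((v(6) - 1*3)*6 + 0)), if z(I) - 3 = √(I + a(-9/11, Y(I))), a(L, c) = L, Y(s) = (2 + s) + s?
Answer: 1030414/13789002587 - 3*I*√20867/13789002587 ≈ 7.4727e-5 - 3.1428e-8*I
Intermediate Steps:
v(J) = -3 + J/7
Y(s) = 2 + 2*s
z(I) = 3 + √(-9/11 + I) (z(I) = 3 + √(I - 9/11) = 3 + √(-9/11 + I))
1/(13379 + z((v(6) - 1*3)*6 + 0)) = 1/(13379 + (3 + √(-99 + 121*(((-3 + (⅐)*6) - 1*3)*6 + 0))/11)) = 1/(13379 + (3 + √(-99 + 121*(((-3 + 6/7) - 3)*6 + 0))/11)) = 1/(13379 + (3 + √(-99 + 121*((-15/7 - 3)*6 + 0))/11)) = 1/(13379 + (3 + √(-99 + 121*(-36/7*6 + 0))/11)) = 1/(13379 + (3 + √(-99 + 121*(-216/7 + 0))/11)) = 1/(13379 + (3 + √(-99 + 121*(-216/7))/11)) = 1/(13379 + (3 + √(-99 - 26136/7)/11)) = 1/(13379 + (3 + √(-26829/7)/11)) = 1/(13379 + (3 + (3*I*√20867/7)/11)) = 1/(13379 + (3 + 3*I*√20867/77)) = 1/(13382 + 3*I*√20867/77)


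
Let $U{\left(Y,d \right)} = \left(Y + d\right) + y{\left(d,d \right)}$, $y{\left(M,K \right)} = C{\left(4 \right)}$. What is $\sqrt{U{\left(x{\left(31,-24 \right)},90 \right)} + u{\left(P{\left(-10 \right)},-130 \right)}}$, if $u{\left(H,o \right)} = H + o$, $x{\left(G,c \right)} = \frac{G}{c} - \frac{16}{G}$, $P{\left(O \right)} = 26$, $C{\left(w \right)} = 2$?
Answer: $\frac{i \sqrt{1910778}}{372} \approx 3.7159 i$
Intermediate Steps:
$y{\left(M,K \right)} = 2$
$x{\left(G,c \right)} = - \frac{16}{G} + \frac{G}{c}$
$U{\left(Y,d \right)} = 2 + Y + d$ ($U{\left(Y,d \right)} = \left(Y + d\right) + 2 = 2 + Y + d$)
$\sqrt{U{\left(x{\left(31,-24 \right)},90 \right)} + u{\left(P{\left(-10 \right)},-130 \right)}} = \sqrt{\left(2 + \left(- \frac{16}{31} + \frac{31}{-24}\right) + 90\right) + \left(26 - 130\right)} = \sqrt{\left(2 + \left(\left(-16\right) \frac{1}{31} + 31 \left(- \frac{1}{24}\right)\right) + 90\right) - 104} = \sqrt{\left(2 - \frac{1345}{744} + 90\right) - 104} = \sqrt{\frac{67103}{744} - 104} = \sqrt{- \frac{10273}{744}} = \frac{i \sqrt{1910778}}{372}$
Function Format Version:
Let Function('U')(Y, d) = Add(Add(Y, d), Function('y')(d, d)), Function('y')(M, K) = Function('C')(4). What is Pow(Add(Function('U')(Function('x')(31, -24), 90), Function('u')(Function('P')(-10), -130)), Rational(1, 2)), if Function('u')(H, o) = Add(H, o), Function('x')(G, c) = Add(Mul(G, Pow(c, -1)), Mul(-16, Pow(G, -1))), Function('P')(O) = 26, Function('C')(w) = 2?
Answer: Mul(Rational(1, 372), I, Pow(1910778, Rational(1, 2))) ≈ Mul(3.7159, I)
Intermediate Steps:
Function('y')(M, K) = 2
Function('x')(G, c) = Add(Mul(-16, Pow(G, -1)), Mul(G, Pow(c, -1)))
Function('U')(Y, d) = Add(2, Y, d) (Function('U')(Y, d) = Add(Add(Y, d), 2) = Add(2, Y, d))
Pow(Add(Function('U')(Function('x')(31, -24), 90), Function('u')(Function('P')(-10), -130)), Rational(1, 2)) = Pow(Add(Add(2, Add(Mul(-16, Pow(31, -1)), Mul(31, Pow(-24, -1))), 90), Add(26, -130)), Rational(1, 2)) = Pow(Add(Add(2, Add(Mul(-16, Rational(1, 31)), Mul(31, Rational(-1, 24))), 90), -104), Rational(1, 2)) = Pow(Add(Add(2, Add(Rational(-16, 31), Rational(-31, 24)), 90), -104), Rational(1, 2)) = Pow(Add(Add(2, Rational(-1345, 744), 90), -104), Rational(1, 2)) = Pow(Add(Rational(67103, 744), -104), Rational(1, 2)) = Pow(Rational(-10273, 744), Rational(1, 2)) = Mul(Rational(1, 372), I, Pow(1910778, Rational(1, 2)))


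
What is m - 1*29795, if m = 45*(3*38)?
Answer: -24665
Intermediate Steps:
m = 5130 (m = 45*114 = 5130)
m - 1*29795 = 5130 - 1*29795 = 5130 - 29795 = -24665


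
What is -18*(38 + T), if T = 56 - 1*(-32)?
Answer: -2268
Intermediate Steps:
T = 88 (T = 56 + 32 = 88)
-18*(38 + T) = -18*(38 + 88) = -18*126 = -2268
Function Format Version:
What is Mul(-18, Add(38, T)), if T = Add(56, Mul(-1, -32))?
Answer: -2268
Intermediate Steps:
T = 88 (T = Add(56, 32) = 88)
Mul(-18, Add(38, T)) = Mul(-18, Add(38, 88)) = Mul(-18, 126) = -2268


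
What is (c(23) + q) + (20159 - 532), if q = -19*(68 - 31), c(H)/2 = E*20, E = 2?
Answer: 19004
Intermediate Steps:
c(H) = 80 (c(H) = 2*(2*20) = 2*40 = 80)
q = -703 (q = -19*37 = -703)
(c(23) + q) + (20159 - 532) = (80 - 703) + (20159 - 532) = -623 + 19627 = 19004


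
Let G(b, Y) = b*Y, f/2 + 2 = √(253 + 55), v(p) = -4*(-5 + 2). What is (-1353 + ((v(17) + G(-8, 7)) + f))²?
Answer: 1964033 - 11208*√77 ≈ 1.8657e+6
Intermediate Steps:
v(p) = 12 (v(p) = -4*(-3) = 12)
f = -4 + 4*√77 (f = -4 + 2*√(253 + 55) = -4 + 2*√308 = -4 + 2*(2*√77) = -4 + 4*√77 ≈ 31.100)
G(b, Y) = Y*b
(-1353 + ((v(17) + G(-8, 7)) + f))² = (-1353 + ((12 + 7*(-8)) + (-4 + 4*√77)))² = (-1353 + ((12 - 56) + (-4 + 4*√77)))² = (-1353 + (-44 + (-4 + 4*√77)))² = (-1353 + (-48 + 4*√77))² = (-1401 + 4*√77)²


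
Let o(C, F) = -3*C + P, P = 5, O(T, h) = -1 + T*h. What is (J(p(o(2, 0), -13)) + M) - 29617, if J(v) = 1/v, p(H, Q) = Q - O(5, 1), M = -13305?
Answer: -729675/17 ≈ -42922.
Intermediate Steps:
o(C, F) = 5 - 3*C (o(C, F) = -3*C + 5 = 5 - 3*C)
p(H, Q) = -4 + Q (p(H, Q) = Q - (-1 + 5*1) = Q - (-1 + 5) = Q - 1*4 = Q - 4 = -4 + Q)
(J(p(o(2, 0), -13)) + M) - 29617 = (1/(-4 - 13) - 13305) - 29617 = (1/(-17) - 13305) - 29617 = (-1/17 - 13305) - 29617 = -226186/17 - 29617 = -729675/17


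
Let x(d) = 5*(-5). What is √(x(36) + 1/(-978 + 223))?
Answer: 22*I*√29445/755 ≈ 5.0001*I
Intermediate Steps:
x(d) = -25
√(x(36) + 1/(-978 + 223)) = √(-25 + 1/(-978 + 223)) = √(-25 + 1/(-755)) = √(-25 - 1/755) = √(-18876/755) = 22*I*√29445/755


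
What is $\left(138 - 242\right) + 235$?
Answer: $131$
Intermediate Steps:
$\left(138 - 242\right) + 235 = -104 + 235 = 131$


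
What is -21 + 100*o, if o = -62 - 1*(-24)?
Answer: -3821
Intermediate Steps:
o = -38 (o = -62 + 24 = -38)
-21 + 100*o = -21 + 100*(-38) = -21 - 3800 = -3821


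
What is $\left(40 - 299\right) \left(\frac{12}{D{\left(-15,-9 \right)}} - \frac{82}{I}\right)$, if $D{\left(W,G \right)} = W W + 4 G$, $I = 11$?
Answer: $\frac{189514}{99} \approx 1914.3$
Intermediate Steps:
$D{\left(W,G \right)} = W^{2} + 4 G$
$\left(40 - 299\right) \left(\frac{12}{D{\left(-15,-9 \right)}} - \frac{82}{I}\right) = \left(40 - 299\right) \left(\frac{12}{\left(-15\right)^{2} + 4 \left(-9\right)} - \frac{82}{11}\right) = - 259 \left(\frac{12}{225 - 36} - \frac{82}{11}\right) = - 259 \left(\frac{12}{189} - \frac{82}{11}\right) = - 259 \left(12 \cdot \frac{1}{189} - \frac{82}{11}\right) = - 259 \left(\frac{4}{63} - \frac{82}{11}\right) = \left(-259\right) \left(- \frac{5122}{693}\right) = \frac{189514}{99}$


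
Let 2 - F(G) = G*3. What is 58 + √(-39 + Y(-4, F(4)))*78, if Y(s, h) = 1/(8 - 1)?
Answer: 58 + 312*I*√119/7 ≈ 58.0 + 486.22*I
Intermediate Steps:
F(G) = 2 - 3*G (F(G) = 2 - G*3 = 2 - 3*G)
Y(s, h) = ⅐ (Y(s, h) = 1/7 = ⅐)
58 + √(-39 + Y(-4, F(4)))*78 = 58 + √(-39 + ⅐)*78 = 58 + √(-272/7)*78 = 58 + (4*I*√119/7)*78 = 58 + 312*I*√119/7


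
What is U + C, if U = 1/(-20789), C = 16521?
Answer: 343455068/20789 ≈ 16521.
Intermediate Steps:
U = -1/20789 ≈ -4.8102e-5
U + C = -1/20789 + 16521 = 343455068/20789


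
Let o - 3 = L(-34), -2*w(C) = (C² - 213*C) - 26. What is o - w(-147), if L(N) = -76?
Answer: 26374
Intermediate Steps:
w(C) = 13 - C²/2 + 213*C/2 (w(C) = -((C² - 213*C) - 26)/2 = -(-26 + C² - 213*C)/2 = 13 - C²/2 + 213*C/2)
o = -73 (o = 3 - 76 = -73)
o - w(-147) = -73 - (13 - ½*(-147)² + (213/2)*(-147)) = -73 - (13 - ½*21609 - 31311/2) = -73 - (13 - 21609/2 - 31311/2) = -73 - 1*(-26447) = -73 + 26447 = 26374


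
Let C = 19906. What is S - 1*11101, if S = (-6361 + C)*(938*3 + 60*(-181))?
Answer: -108994171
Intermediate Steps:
S = -108983070 (S = (-6361 + 19906)*(938*3 + 60*(-181)) = 13545*(2814 - 10860) = 13545*(-8046) = -108983070)
S - 1*11101 = -108983070 - 1*11101 = -108983070 - 11101 = -108994171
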